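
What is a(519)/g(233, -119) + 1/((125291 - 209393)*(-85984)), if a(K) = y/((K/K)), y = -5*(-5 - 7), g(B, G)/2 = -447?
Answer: -72314263531/1077482528832 ≈ -0.067114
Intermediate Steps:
g(B, G) = -894 (g(B, G) = 2*(-447) = -894)
y = 60 (y = -5*(-12) = 60)
a(K) = 60 (a(K) = 60/((K/K)) = 60/1 = 60*1 = 60)
a(519)/g(233, -119) + 1/((125291 - 209393)*(-85984)) = 60/(-894) + 1/((125291 - 209393)*(-85984)) = 60*(-1/894) - 1/85984/(-84102) = -10/149 - 1/84102*(-1/85984) = -10/149 + 1/7231426368 = -72314263531/1077482528832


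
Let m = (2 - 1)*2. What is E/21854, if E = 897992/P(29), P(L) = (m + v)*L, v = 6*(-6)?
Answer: -224498/5387011 ≈ -0.041674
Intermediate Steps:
v = -36
m = 2 (m = 1*2 = 2)
P(L) = -34*L (P(L) = (2 - 36)*L = -34*L)
E = -448996/493 (E = 897992/((-34*29)) = 897992/(-986) = 897992*(-1/986) = -448996/493 ≈ -910.74)
E/21854 = -448996/493/21854 = -448996/493*1/21854 = -224498/5387011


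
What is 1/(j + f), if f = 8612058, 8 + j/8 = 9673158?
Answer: 1/85997258 ≈ 1.1628e-8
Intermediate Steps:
j = 77385200 (j = -64 + 8*9673158 = -64 + 77385264 = 77385200)
1/(j + f) = 1/(77385200 + 8612058) = 1/85997258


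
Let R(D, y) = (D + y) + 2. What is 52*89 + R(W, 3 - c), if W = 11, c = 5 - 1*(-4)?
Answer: 4635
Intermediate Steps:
c = 9 (c = 5 + 4 = 9)
R(D, y) = 2 + D + y
52*89 + R(W, 3 - c) = 52*89 + (2 + 11 + (3 - 1*9)) = 4628 + (2 + 11 + (3 - 9)) = 4628 + (2 + 11 - 6) = 4628 + 7 = 4635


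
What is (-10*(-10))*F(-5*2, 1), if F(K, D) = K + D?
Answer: -900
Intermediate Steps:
F(K, D) = D + K
(-10*(-10))*F(-5*2, 1) = (-10*(-10))*(1 - 5*2) = 100*(1 - 10) = 100*(-9) = -900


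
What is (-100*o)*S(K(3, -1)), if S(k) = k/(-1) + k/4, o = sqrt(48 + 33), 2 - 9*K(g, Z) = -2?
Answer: 300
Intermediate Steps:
K(g, Z) = 4/9 (K(g, Z) = 2/9 - 1/9*(-2) = 2/9 + 2/9 = 4/9)
o = 9 (o = sqrt(81) = 9)
S(k) = -3*k/4 (S(k) = k*(-1) + k*(1/4) = -k + k/4 = -3*k/4)
(-100*o)*S(K(3, -1)) = (-100*9)*(-3/4*4/9) = -900*(-1/3) = 300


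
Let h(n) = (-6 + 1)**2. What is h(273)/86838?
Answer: 25/86838 ≈ 0.00028789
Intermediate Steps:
h(n) = 25 (h(n) = (-5)**2 = 25)
h(273)/86838 = 25/86838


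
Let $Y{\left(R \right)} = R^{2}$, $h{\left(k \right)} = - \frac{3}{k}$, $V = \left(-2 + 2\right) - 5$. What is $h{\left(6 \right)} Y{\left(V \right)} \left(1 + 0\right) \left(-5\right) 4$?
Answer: $250$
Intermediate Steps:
$V = -5$ ($V = 0 - 5 = -5$)
$h{\left(6 \right)} Y{\left(V \right)} \left(1 + 0\right) \left(-5\right) 4 = - \frac{3}{6} \left(-5\right)^{2} \left(1 + 0\right) \left(-5\right) 4 = \left(-3\right) \frac{1}{6} \cdot 25 \cdot 1 \left(-5\right) 4 = \left(- \frac{1}{2}\right) 25 \left(\left(-5\right) 4\right) = \left(- \frac{25}{2}\right) \left(-20\right) = 250$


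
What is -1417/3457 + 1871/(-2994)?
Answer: -10710545/10350258 ≈ -1.0348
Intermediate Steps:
-1417/3457 + 1871/(-2994) = -1417*1/3457 + 1871*(-1/2994) = -1417/3457 - 1871/2994 = -10710545/10350258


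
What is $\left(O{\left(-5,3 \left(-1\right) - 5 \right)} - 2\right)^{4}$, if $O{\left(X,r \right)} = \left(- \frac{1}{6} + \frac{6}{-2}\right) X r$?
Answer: $\frac{22199808016}{81} \approx 2.7407 \cdot 10^{8}$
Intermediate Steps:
$O{\left(X,r \right)} = - \frac{19 X r}{6}$ ($O{\left(X,r \right)} = \left(\left(-1\right) \frac{1}{6} + 6 \left(- \frac{1}{2}\right)\right) X r = \left(- \frac{1}{6} - 3\right) X r = - \frac{19 X}{6} r = - \frac{19 X r}{6}$)
$\left(O{\left(-5,3 \left(-1\right) - 5 \right)} - 2\right)^{4} = \left(\left(- \frac{19}{6}\right) \left(-5\right) \left(3 \left(-1\right) - 5\right) - 2\right)^{4} = \left(\left(- \frac{19}{6}\right) \left(-5\right) \left(-3 - 5\right) - 2\right)^{4} = \left(\left(- \frac{19}{6}\right) \left(-5\right) \left(-8\right) - 2\right)^{4} = \left(- \frac{380}{3} - 2\right)^{4} = \left(- \frac{386}{3}\right)^{4} = \frac{22199808016}{81}$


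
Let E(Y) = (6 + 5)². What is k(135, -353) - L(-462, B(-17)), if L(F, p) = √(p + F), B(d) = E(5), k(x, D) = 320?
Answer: 320 - I*√341 ≈ 320.0 - 18.466*I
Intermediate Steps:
E(Y) = 121 (E(Y) = 11² = 121)
B(d) = 121
L(F, p) = √(F + p)
k(135, -353) - L(-462, B(-17)) = 320 - √(-462 + 121) = 320 - √(-341) = 320 - I*√341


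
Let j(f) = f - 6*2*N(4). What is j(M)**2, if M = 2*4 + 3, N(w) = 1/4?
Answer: 64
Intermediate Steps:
N(w) = 1/4
M = 11 (M = 8 + 3 = 11)
j(f) = -3 + f (j(f) = f - 6*2/4 = f - 12/4 = f - 1*3 = f - 3 = -3 + f)
j(M)**2 = (-3 + 11)**2 = 8**2 = 64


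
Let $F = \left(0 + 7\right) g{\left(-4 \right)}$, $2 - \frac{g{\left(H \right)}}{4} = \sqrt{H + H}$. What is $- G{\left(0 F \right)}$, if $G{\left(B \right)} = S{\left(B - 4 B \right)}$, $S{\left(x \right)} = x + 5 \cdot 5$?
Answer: $-25$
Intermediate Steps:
$g{\left(H \right)} = 8 - 4 \sqrt{2} \sqrt{H}$ ($g{\left(H \right)} = 8 - 4 \sqrt{H + H} = 8 - 4 \sqrt{2 H} = 8 - 4 \sqrt{2} \sqrt{H}$)
$S{\left(x \right)} = 25 + x$ ($S{\left(x \right)} = x + 25 = 25 + x$)
$F = 56 - 56 i \sqrt{2}$ ($F = \left(0 + 7\right) \left(8 - 4 \sqrt{2} \sqrt{-4}\right) = 7 \left(8 - 4 \sqrt{2} \cdot 2 i\right) = 7 \left(8 - 8 i \sqrt{2}\right) = 56 - 56 i \sqrt{2} \approx 56.0 - 79.196 i$)
$G{\left(B \right)} = 25 - 3 B$ ($G{\left(B \right)} = 25 + \left(B - 4 B\right) = 25 - 3 B$)
$- G{\left(0 F \right)} = - (25 - 3 \cdot 0 \left(56 - 56 i \sqrt{2}\right)) = - (25 - 0) = - (25 + 0) = \left(-1\right) 25 = -25$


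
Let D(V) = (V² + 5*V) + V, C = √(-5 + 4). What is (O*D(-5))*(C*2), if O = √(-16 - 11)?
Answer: 30*√3 ≈ 51.962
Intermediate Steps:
C = I (C = √(-1) = I ≈ 1.0*I)
O = 3*I*√3 (O = √(-27) = 3*I*√3 ≈ 5.1962*I)
D(V) = V² + 6*V
(O*D(-5))*(C*2) = ((3*I*√3)*(-5*(6 - 5)))*(I*2) = ((3*I*√3)*(-5*1))*(2*I) = ((3*I*√3)*(-5))*(2*I) = (-15*I*√3)*(2*I) = 30*√3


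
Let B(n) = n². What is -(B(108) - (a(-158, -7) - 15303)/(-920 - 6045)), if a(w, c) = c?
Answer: -16244890/1393 ≈ -11662.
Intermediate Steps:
-(B(108) - (a(-158, -7) - 15303)/(-920 - 6045)) = -(108² - (-7 - 15303)/(-920 - 6045)) = -(11664 - (-15310)/(-6965)) = -(11664 - (-15310)*(-1)/6965) = -(11664 - 1*3062/1393) = -(11664 - 3062/1393) = -1*16244890/1393 = -16244890/1393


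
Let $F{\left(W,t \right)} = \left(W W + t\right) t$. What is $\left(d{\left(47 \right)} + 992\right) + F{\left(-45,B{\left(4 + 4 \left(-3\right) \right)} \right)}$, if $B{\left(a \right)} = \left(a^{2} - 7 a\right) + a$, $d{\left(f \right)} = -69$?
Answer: $240267$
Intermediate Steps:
$B{\left(a \right)} = a^{2} - 6 a$
$F{\left(W,t \right)} = t \left(t + W^{2}\right)$ ($F{\left(W,t \right)} = \left(W^{2} + t\right) t = \left(t + W^{2}\right) t = t \left(t + W^{2}\right)$)
$\left(d{\left(47 \right)} + 992\right) + F{\left(-45,B{\left(4 + 4 \left(-3\right) \right)} \right)} = \left(-69 + 992\right) + \left(4 + 4 \left(-3\right)\right) \left(-6 + \left(4 + 4 \left(-3\right)\right)\right) \left(\left(4 + 4 \left(-3\right)\right) \left(-6 + \left(4 + 4 \left(-3\right)\right)\right) + \left(-45\right)^{2}\right) = 923 + \left(4 - 12\right) \left(-6 + \left(4 - 12\right)\right) \left(\left(4 - 12\right) \left(-6 + \left(4 - 12\right)\right) + 2025\right) = 923 + - 8 \left(-6 - 8\right) \left(- 8 \left(-6 - 8\right) + 2025\right) = 923 + \left(-8\right) \left(-14\right) \left(\left(-8\right) \left(-14\right) + 2025\right) = 923 + 112 \left(112 + 2025\right) = 923 + 112 \cdot 2137 = 923 + 239344 = 240267$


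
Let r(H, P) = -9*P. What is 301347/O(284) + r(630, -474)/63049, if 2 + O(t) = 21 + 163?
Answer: 387763335/234182 ≈ 1655.8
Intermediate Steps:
O(t) = 182 (O(t) = -2 + (21 + 163) = -2 + 184 = 182)
301347/O(284) + r(630, -474)/63049 = 301347/182 - 9*(-474)/63049 = 301347*(1/182) + 4266*(1/63049) = 301347/182 + 4266/63049 = 387763335/234182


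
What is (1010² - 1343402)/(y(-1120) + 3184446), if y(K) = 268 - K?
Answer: -161651/1592917 ≈ -0.10148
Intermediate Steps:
(1010² - 1343402)/(y(-1120) + 3184446) = (1010² - 1343402)/((268 - 1*(-1120)) + 3184446) = (1020100 - 1343402)/((268 + 1120) + 3184446) = -323302/(1388 + 3184446) = -323302/3185834 = -323302*1/3185834 = -161651/1592917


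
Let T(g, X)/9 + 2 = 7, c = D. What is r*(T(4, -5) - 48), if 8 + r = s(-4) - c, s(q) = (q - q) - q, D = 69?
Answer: 219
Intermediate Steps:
c = 69
T(g, X) = 45 (T(g, X) = -18 + 9*7 = -18 + 63 = 45)
s(q) = -q (s(q) = 0 - q = -q)
r = -73 (r = -8 + (-1*(-4) - 1*69) = -8 + (4 - 69) = -8 - 65 = -73)
r*(T(4, -5) - 48) = -73*(45 - 48) = -73*(-3) = 219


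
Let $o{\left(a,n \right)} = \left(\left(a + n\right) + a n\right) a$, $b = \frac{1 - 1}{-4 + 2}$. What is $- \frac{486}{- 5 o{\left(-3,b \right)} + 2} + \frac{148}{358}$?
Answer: $\frac{90176}{7697} \approx 11.716$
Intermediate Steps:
$b = 0$ ($b = \frac{0}{-2} = 0 \left(- \frac{1}{2}\right) = 0$)
$o{\left(a,n \right)} = a \left(a + n + a n\right)$ ($o{\left(a,n \right)} = \left(a + n + a n\right) a = a \left(a + n + a n\right)$)
$- \frac{486}{- 5 o{\left(-3,b \right)} + 2} + \frac{148}{358} = - \frac{486}{- 5 \left(- 3 \left(-3 + 0 - 0\right)\right) + 2} + \frac{148}{358} = - \frac{486}{- 5 \left(- 3 \left(-3 + 0 + 0\right)\right) + 2} + 148 \cdot \frac{1}{358} = - \frac{486}{- 5 \left(\left(-3\right) \left(-3\right)\right) + 2} + \frac{74}{179} = - \frac{486}{\left(-5\right) 9 + 2} + \frac{74}{179} = - \frac{486}{-45 + 2} + \frac{74}{179} = - \frac{486}{-43} + \frac{74}{179} = \left(-486\right) \left(- \frac{1}{43}\right) + \frac{74}{179} = \frac{486}{43} + \frac{74}{179} = \frac{90176}{7697}$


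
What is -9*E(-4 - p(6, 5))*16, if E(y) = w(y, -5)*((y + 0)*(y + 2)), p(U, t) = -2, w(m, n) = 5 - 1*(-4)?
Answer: 0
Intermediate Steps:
w(m, n) = 9 (w(m, n) = 5 + 4 = 9)
E(y) = 9*y*(2 + y) (E(y) = 9*((y + 0)*(y + 2)) = 9*(y*(2 + y)) = 9*y*(2 + y))
-9*E(-4 - p(6, 5))*16 = -81*(-4 - 1*(-2))*(2 + (-4 - 1*(-2)))*16 = -81*(-4 + 2)*(2 + (-4 + 2))*16 = -81*(-2)*(2 - 2)*16 = -81*(-2)*0*16 = -9*0*16 = 0*16 = 0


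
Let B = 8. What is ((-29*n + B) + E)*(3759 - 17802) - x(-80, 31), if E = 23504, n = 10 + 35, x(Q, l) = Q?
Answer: -311852821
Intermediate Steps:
n = 45
((-29*n + B) + E)*(3759 - 17802) - x(-80, 31) = ((-29*45 + 8) + 23504)*(3759 - 17802) - 1*(-80) = ((-1305 + 8) + 23504)*(-14043) + 80 = (-1297 + 23504)*(-14043) + 80 = 22207*(-14043) + 80 = -311852901 + 80 = -311852821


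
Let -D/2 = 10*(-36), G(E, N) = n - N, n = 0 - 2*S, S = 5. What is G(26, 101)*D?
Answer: -79920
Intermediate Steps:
n = -10 (n = 0 - 2*5 = 0 - 10 = -10)
G(E, N) = -10 - N
D = 720 (D = -20*(-36) = -2*(-360) = 720)
G(26, 101)*D = (-10 - 1*101)*720 = (-10 - 101)*720 = -111*720 = -79920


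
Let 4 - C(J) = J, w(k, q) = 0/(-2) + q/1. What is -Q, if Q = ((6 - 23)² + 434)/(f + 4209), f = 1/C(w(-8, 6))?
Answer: -1446/8417 ≈ -0.17180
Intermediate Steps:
w(k, q) = q (w(k, q) = 0*(-½) + q*1 = 0 + q = q)
C(J) = 4 - J
f = -½ (f = 1/(4 - 1*6) = 1/(4 - 6) = 1/(-2) = -½ ≈ -0.50000)
Q = 1446/8417 (Q = ((6 - 23)² + 434)/(-½ + 4209) = ((-17)² + 434)/(8417/2) = (289 + 434)*(2/8417) = 723*(2/8417) = 1446/8417 ≈ 0.17180)
-Q = -1*1446/8417 = -1446/8417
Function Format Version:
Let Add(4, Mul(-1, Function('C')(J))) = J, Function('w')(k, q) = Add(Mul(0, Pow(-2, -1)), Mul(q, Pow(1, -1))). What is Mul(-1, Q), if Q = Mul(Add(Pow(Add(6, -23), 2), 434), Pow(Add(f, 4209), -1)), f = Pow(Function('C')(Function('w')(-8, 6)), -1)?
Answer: Rational(-1446, 8417) ≈ -0.17180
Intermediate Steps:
Function('w')(k, q) = q (Function('w')(k, q) = Add(Mul(0, Rational(-1, 2)), Mul(q, 1)) = Add(0, q) = q)
Function('C')(J) = Add(4, Mul(-1, J))
f = Rational(-1, 2) (f = Pow(Add(4, Mul(-1, 6)), -1) = Pow(Add(4, -6), -1) = Pow(-2, -1) = Rational(-1, 2) ≈ -0.50000)
Q = Rational(1446, 8417) (Q = Mul(Add(Pow(Add(6, -23), 2), 434), Pow(Add(Rational(-1, 2), 4209), -1)) = Mul(Add(Pow(-17, 2), 434), Pow(Rational(8417, 2), -1)) = Mul(Add(289, 434), Rational(2, 8417)) = Mul(723, Rational(2, 8417)) = Rational(1446, 8417) ≈ 0.17180)
Mul(-1, Q) = Mul(-1, Rational(1446, 8417)) = Rational(-1446, 8417)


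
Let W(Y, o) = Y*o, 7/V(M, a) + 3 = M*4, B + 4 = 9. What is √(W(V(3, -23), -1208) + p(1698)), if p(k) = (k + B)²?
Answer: 5*√1043737/3 ≈ 1702.7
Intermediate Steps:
B = 5 (B = -4 + 9 = 5)
V(M, a) = 7/(-3 + 4*M) (V(M, a) = 7/(-3 + M*4) = 7/(-3 + 4*M))
p(k) = (5 + k)² (p(k) = (k + 5)² = (5 + k)²)
√(W(V(3, -23), -1208) + p(1698)) = √((7/(-3 + 4*3))*(-1208) + (5 + 1698)²) = √((7/(-3 + 12))*(-1208) + 1703²) = √((7/9)*(-1208) + 2900209) = √(-8456/9 + 2900209) = √(26093425/9) = 5*√1043737/3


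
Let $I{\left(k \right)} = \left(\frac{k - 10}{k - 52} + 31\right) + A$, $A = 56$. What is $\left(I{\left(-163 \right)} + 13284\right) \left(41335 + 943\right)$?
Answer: $\frac{121546628764}{215} \approx 5.6533 \cdot 10^{8}$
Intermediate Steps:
$I{\left(k \right)} = 87 + \frac{-10 + k}{-52 + k}$ ($I{\left(k \right)} = \left(\frac{k - 10}{k - 52} + 31\right) + 56 = \left(\frac{-10 + k}{-52 + k} + 31\right) + 56 = \left(31 + \frac{-10 + k}{-52 + k}\right) + 56 = 87 + \frac{-10 + k}{-52 + k}$)
$\left(I{\left(-163 \right)} + 13284\right) \left(41335 + 943\right) = \left(\frac{2 \left(-2267 + 44 \left(-163\right)\right)}{-52 - 163} + 13284\right) \left(41335 + 943\right) = \left(\frac{2 \left(-2267 - 7172\right)}{-215} + 13284\right) 42278 = \left(2 \left(- \frac{1}{215}\right) \left(-9439\right) + 13284\right) 42278 = \left(\frac{18878}{215} + 13284\right) 42278 = \frac{2874938}{215} \cdot 42278 = \frac{121546628764}{215}$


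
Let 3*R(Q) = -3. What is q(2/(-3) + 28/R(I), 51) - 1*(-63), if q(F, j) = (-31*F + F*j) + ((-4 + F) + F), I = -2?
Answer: -1715/3 ≈ -571.67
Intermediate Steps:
R(Q) = -1 (R(Q) = (1/3)*(-3) = -1)
q(F, j) = -4 - 29*F + F*j (q(F, j) = (-31*F + F*j) + (-4 + 2*F) = -4 - 29*F + F*j)
q(2/(-3) + 28/R(I), 51) - 1*(-63) = (-4 - 29*(2/(-3) + 28/(-1)) + (2/(-3) + 28/(-1))*51) - 1*(-63) = (-4 - 29*(2*(-1/3) + 28*(-1)) + (2*(-1/3) + 28*(-1))*51) + 63 = (-4 - 29*(-2/3 - 28) + (-2/3 - 28)*51) + 63 = (-4 - 29*(-86/3) - 86/3*51) + 63 = (-4 + 2494/3 - 1462) + 63 = -1904/3 + 63 = -1715/3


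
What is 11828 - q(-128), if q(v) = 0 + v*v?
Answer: -4556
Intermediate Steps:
q(v) = v² (q(v) = 0 + v² = v²)
11828 - q(-128) = 11828 - 1*(-128)² = 11828 - 1*16384 = 11828 - 16384 = -4556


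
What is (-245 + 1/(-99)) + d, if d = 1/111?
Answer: -897439/3663 ≈ -245.00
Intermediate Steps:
d = 1/111 ≈ 0.0090090
(-245 + 1/(-99)) + d = (-245 + 1/(-99)) + 1/111 = (-245 - 1/99) + 1/111 = -24256/99 + 1/111 = -897439/3663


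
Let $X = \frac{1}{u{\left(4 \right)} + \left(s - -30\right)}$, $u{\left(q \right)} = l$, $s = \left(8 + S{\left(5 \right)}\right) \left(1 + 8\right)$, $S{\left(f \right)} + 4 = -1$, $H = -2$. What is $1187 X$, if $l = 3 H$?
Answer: $\frac{1187}{51} \approx 23.275$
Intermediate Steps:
$S{\left(f \right)} = -5$ ($S{\left(f \right)} = -4 - 1 = -5$)
$l = -6$ ($l = 3 \left(-2\right) = -6$)
$s = 27$ ($s = \left(8 - 5\right) \left(1 + 8\right) = 3 \cdot 9 = 27$)
$u{\left(q \right)} = -6$
$X = \frac{1}{51}$ ($X = \frac{1}{-6 + \left(27 - -30\right)} = \frac{1}{-6 + \left(27 + 30\right)} = \frac{1}{-6 + 57} = \frac{1}{51} \approx 0.019608$)
$1187 X = 1187 \cdot \frac{1}{51} = \frac{1187}{51}$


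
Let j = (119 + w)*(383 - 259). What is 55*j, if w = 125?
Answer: 1664080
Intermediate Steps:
j = 30256 (j = (119 + 125)*(383 - 259) = 244*124 = 30256)
55*j = 55*30256 = 1664080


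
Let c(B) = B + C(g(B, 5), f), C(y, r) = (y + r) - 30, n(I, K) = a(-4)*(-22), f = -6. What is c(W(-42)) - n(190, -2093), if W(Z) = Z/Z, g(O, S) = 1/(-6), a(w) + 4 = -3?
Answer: -1135/6 ≈ -189.17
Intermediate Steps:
a(w) = -7 (a(w) = -4 - 3 = -7)
g(O, S) = -⅙
n(I, K) = 154 (n(I, K) = -7*(-22) = 154)
W(Z) = 1
C(y, r) = -30 + r + y (C(y, r) = (r + y) - 30 = -30 + r + y)
c(B) = -217/6 + B (c(B) = B + (-30 - 6 - ⅙) = B - 217/6 = -217/6 + B)
c(W(-42)) - n(190, -2093) = (-217/6 + 1) - 1*154 = -211/6 - 154 = -1135/6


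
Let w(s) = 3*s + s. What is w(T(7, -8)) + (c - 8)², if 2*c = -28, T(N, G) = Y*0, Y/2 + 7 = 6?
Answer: 484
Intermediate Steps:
Y = -2 (Y = -14 + 2*6 = -14 + 12 = -2)
T(N, G) = 0 (T(N, G) = -2*0 = 0)
w(s) = 4*s
c = -14 (c = (½)*(-28) = -14)
w(T(7, -8)) + (c - 8)² = 4*0 + (-14 - 8)² = 0 + (-22)² = 0 + 484 = 484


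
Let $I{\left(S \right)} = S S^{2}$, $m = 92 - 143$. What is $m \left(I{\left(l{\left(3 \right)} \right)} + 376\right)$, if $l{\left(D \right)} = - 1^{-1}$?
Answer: $-19125$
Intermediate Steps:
$l{\left(D \right)} = -1$ ($l{\left(D \right)} = \left(-1\right) 1 = -1$)
$m = -51$
$I{\left(S \right)} = S^{3}$
$m \left(I{\left(l{\left(3 \right)} \right)} + 376\right) = - 51 \left(\left(-1\right)^{3} + 376\right) = - 51 \left(-1 + 376\right) = \left(-51\right) 375 = -19125$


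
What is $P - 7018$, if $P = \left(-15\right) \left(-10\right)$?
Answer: $-6868$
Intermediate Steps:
$P = 150$
$P - 7018 = 150 - 7018 = -6868$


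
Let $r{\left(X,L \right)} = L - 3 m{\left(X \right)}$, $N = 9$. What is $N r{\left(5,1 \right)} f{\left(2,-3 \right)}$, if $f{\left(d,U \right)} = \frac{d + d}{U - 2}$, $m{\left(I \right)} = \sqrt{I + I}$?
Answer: $- \frac{36}{5} + \frac{108 \sqrt{10}}{5} \approx 61.105$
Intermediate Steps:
$m{\left(I \right)} = \sqrt{2} \sqrt{I}$ ($m{\left(I \right)} = \sqrt{2 I} = \sqrt{2} \sqrt{I}$)
$f{\left(d,U \right)} = \frac{2 d}{-2 + U}$
$r{\left(X,L \right)} = L - 3 \sqrt{2} \sqrt{X}$
$N r{\left(5,1 \right)} f{\left(2,-3 \right)} = 9 \left(1 - 3 \sqrt{2} \sqrt{5}\right) 2 \cdot 2 \frac{1}{-2 - 3} = 9 \left(1 - 3 \sqrt{10}\right) 2 \cdot 2 \frac{1}{-5} = \left(9 - 27 \sqrt{10}\right) 2 \cdot 2 \left(- \frac{1}{5}\right) = \left(9 - 27 \sqrt{10}\right) \left(- \frac{4}{5}\right) = - \frac{36}{5} + \frac{108 \sqrt{10}}{5}$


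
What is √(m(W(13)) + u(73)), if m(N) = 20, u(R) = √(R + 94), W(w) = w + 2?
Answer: √(20 + √167) ≈ 5.7378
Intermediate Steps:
W(w) = 2 + w
u(R) = √(94 + R)
√(m(W(13)) + u(73)) = √(20 + √(94 + 73)) = √(20 + √167)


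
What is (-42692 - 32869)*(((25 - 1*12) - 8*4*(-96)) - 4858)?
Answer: 133969653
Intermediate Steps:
(-42692 - 32869)*(((25 - 1*12) - 8*4*(-96)) - 4858) = -75561*(((25 - 12) - 32*(-96)) - 4858) = -75561*((13 + 3072) - 4858) = -75561*(3085 - 4858) = -75561*(-1773) = 133969653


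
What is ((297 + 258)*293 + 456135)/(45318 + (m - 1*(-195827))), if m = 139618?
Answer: 68750/42307 ≈ 1.6250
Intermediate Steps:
((297 + 258)*293 + 456135)/(45318 + (m - 1*(-195827))) = ((297 + 258)*293 + 456135)/(45318 + (139618 - 1*(-195827))) = (555*293 + 456135)/(45318 + (139618 + 195827)) = (162615 + 456135)/(45318 + 335445) = 618750/380763 = 618750*(1/380763) = 68750/42307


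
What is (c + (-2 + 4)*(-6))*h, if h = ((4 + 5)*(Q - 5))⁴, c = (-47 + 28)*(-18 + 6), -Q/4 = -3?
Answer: 3402639576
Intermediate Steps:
Q = 12 (Q = -4*(-3) = 12)
c = 228 (c = -19*(-12) = 228)
h = 15752961 (h = ((4 + 5)*(12 - 5))⁴ = (9*7)⁴ = 63⁴ = 15752961)
(c + (-2 + 4)*(-6))*h = (228 + (-2 + 4)*(-6))*15752961 = (228 + 2*(-6))*15752961 = (228 - 12)*15752961 = 216*15752961 = 3402639576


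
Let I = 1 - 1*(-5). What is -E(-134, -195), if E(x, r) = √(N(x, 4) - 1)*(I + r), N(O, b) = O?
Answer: 567*I*√15 ≈ 2196.0*I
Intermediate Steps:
I = 6 (I = 1 + 5 = 6)
E(x, r) = √(-1 + x)*(6 + r) (E(x, r) = √(x - 1)*(6 + r) = √(-1 + x)*(6 + r))
-E(-134, -195) = -√(-1 - 134)*(6 - 195) = -√(-135)*(-189) = -3*I*√15*(-189) = -(-567)*I*√15 = 567*I*√15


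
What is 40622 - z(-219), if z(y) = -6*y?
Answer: 39308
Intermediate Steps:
40622 - z(-219) = 40622 - (-6)*(-219) = 40622 - 1*1314 = 40622 - 1314 = 39308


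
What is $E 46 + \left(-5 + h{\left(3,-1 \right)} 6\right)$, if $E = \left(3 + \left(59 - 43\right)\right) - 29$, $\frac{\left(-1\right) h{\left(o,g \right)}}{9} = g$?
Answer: $-411$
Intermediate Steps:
$h{\left(o,g \right)} = - 9 g$
$E = -10$ ($E = \left(3 + 16\right) - 29 = 19 - 29 = -10$)
$E 46 + \left(-5 + h{\left(3,-1 \right)} 6\right) = \left(-10\right) 46 - \left(5 - \left(-9\right) \left(-1\right) 6\right) = -460 + \left(-5 + 9 \cdot 6\right) = -460 + \left(-5 + 54\right) = -460 + 49 = -411$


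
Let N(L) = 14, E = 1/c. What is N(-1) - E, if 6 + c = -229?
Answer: 3291/235 ≈ 14.004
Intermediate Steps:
c = -235 (c = -6 - 229 = -235)
E = -1/235 (E = 1/(-235) = -1/235 ≈ -0.0042553)
N(-1) - E = 14 - 1*(-1/235) = 14 + 1/235 = 3291/235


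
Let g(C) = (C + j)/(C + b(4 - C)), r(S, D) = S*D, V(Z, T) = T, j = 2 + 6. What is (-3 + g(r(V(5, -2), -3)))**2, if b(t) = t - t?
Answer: 4/9 ≈ 0.44444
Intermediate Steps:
j = 8
b(t) = 0
r(S, D) = D*S
g(C) = (8 + C)/C (g(C) = (C + 8)/(C + 0) = (8 + C)/C)
(-3 + g(r(V(5, -2), -3)))**2 = (-3 + (8 - 3*(-2))/((-3*(-2))))**2 = (-3 + (8 + 6)/6)**2 = (-3 + (1/6)*14)**2 = (-3 + 7/3)**2 = (-2/3)**2 = 4/9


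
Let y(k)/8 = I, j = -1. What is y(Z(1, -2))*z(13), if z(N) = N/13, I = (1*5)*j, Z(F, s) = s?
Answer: -40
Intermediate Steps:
I = -5 (I = (1*5)*(-1) = 5*(-1) = -5)
z(N) = N/13 (z(N) = N*(1/13) = N/13)
y(k) = -40 (y(k) = 8*(-5) = -40)
y(Z(1, -2))*z(13) = -40*13/13 = -40*1 = -40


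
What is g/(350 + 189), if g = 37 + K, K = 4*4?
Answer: 53/539 ≈ 0.098330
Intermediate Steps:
K = 16
g = 53 (g = 37 + 16 = 53)
g/(350 + 189) = 53/(350 + 189) = 53/539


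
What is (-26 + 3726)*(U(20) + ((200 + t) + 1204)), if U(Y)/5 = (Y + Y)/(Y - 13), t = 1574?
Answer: 77870200/7 ≈ 1.1124e+7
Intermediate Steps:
U(Y) = 10*Y/(-13 + Y) (U(Y) = 5*((Y + Y)/(Y - 13)) = 5*((2*Y)/(-13 + Y)) = 5*(2*Y/(-13 + Y)) = 10*Y/(-13 + Y))
(-26 + 3726)*(U(20) + ((200 + t) + 1204)) = (-26 + 3726)*(10*20/(-13 + 20) + ((200 + 1574) + 1204)) = 3700*(10*20/7 + (1774 + 1204)) = 3700*(10*20*(1/7) + 2978) = 3700*(200/7 + 2978) = 3700*(21046/7) = 77870200/7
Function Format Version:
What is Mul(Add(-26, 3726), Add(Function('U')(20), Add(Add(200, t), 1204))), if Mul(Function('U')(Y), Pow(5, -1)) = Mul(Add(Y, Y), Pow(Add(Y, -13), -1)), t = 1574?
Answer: Rational(77870200, 7) ≈ 1.1124e+7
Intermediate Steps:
Function('U')(Y) = Mul(10, Y, Pow(Add(-13, Y), -1)) (Function('U')(Y) = Mul(5, Mul(Add(Y, Y), Pow(Add(Y, -13), -1))) = Mul(5, Mul(Mul(2, Y), Pow(Add(-13, Y), -1))) = Mul(5, Mul(2, Y, Pow(Add(-13, Y), -1))) = Mul(10, Y, Pow(Add(-13, Y), -1)))
Mul(Add(-26, 3726), Add(Function('U')(20), Add(Add(200, t), 1204))) = Mul(Add(-26, 3726), Add(Mul(10, 20, Pow(Add(-13, 20), -1)), Add(Add(200, 1574), 1204))) = Mul(3700, Add(Mul(10, 20, Pow(7, -1)), Add(1774, 1204))) = Mul(3700, Add(Mul(10, 20, Rational(1, 7)), 2978)) = Mul(3700, Add(Rational(200, 7), 2978)) = Mul(3700, Rational(21046, 7)) = Rational(77870200, 7)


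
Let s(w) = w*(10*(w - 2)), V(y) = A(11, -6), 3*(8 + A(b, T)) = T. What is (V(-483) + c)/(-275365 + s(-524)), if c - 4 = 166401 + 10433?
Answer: 176828/2480875 ≈ 0.071276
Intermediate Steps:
A(b, T) = -8 + T/3
c = 176838 (c = 4 + (166401 + 10433) = 4 + 176834 = 176838)
V(y) = -10 (V(y) = -8 + (1/3)*(-6) = -8 - 2 = -10)
s(w) = w*(-20 + 10*w) (s(w) = w*(10*(-2 + w)) = w*(-20 + 10*w))
(V(-483) + c)/(-275365 + s(-524)) = (-10 + 176838)/(-275365 + 10*(-524)*(-2 - 524)) = 176828/(-275365 + 10*(-524)*(-526)) = 176828/(-275365 + 2756240) = 176828/2480875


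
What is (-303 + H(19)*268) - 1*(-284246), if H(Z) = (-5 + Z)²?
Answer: 336471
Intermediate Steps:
(-303 + H(19)*268) - 1*(-284246) = (-303 + (-5 + 19)²*268) - 1*(-284246) = (-303 + 14²*268) + 284246 = (-303 + 196*268) + 284246 = (-303 + 52528) + 284246 = 52225 + 284246 = 336471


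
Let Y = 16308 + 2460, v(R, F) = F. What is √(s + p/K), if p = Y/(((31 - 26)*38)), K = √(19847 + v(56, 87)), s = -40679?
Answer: √(-36470892838864775 + 4442690580*√19934)/946865 ≈ 201.69*I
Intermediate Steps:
K = √19934 (K = √(19847 + 87) = √19934 ≈ 141.19)
Y = 18768
p = 9384/95 (p = 18768/(((31 - 26)*38)) = 18768/((5*38)) = 18768/190 = 18768*(1/190) = 9384/95 ≈ 98.779)
√(s + p/K) = √(-40679 + 9384/(95*(√19934))) = √(-40679 + 9384*(√19934/19934)/95) = √(-40679 + 4692*√19934/946865)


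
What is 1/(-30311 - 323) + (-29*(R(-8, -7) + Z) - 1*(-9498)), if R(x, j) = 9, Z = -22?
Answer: 302510749/30634 ≈ 9875.0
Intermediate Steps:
1/(-30311 - 323) + (-29*(R(-8, -7) + Z) - 1*(-9498)) = 1/(-30311 - 323) + (-29*(9 - 22) - 1*(-9498)) = 1/(-30634) + (-29*(-13) + 9498) = -1/30634 + (377 + 9498) = -1/30634 + 9875 = 302510749/30634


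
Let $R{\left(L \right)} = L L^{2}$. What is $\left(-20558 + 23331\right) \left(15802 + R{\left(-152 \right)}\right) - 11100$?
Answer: $-9694435738$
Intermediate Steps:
$R{\left(L \right)} = L^{3}$
$\left(-20558 + 23331\right) \left(15802 + R{\left(-152 \right)}\right) - 11100 = \left(-20558 + 23331\right) \left(15802 + \left(-152\right)^{3}\right) - 11100 = 2773 \left(15802 - 3511808\right) - 11100 = 2773 \left(-3496006\right) - 11100 = -9694424638 - 11100 = -9694435738$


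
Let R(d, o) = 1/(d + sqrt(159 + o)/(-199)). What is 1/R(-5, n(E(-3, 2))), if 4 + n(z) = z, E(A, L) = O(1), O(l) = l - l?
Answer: -5 - sqrt(155)/199 ≈ -5.0626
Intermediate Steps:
O(l) = 0
E(A, L) = 0
n(z) = -4 + z
R(d, o) = 1/(d - sqrt(159 + o)/199) (R(d, o) = 1/(d + sqrt(159 + o)*(-1/199)) = 1/(d - sqrt(159 + o)/199))
1/R(-5, n(E(-3, 2))) = 1/(199/(-sqrt(159 + (-4 + 0)) + 199*(-5))) = 1/(199/(-sqrt(159 - 4) - 995)) = 1/(199/(-sqrt(155) - 995)) = 1/(199/(-995 - sqrt(155))) = -5 - sqrt(155)/199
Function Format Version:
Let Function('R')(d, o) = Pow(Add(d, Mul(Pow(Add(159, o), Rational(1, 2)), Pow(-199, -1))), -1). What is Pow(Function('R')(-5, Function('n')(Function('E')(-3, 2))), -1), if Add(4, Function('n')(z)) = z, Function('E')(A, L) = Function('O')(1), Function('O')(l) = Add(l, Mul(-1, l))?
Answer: Add(-5, Mul(Rational(-1, 199), Pow(155, Rational(1, 2)))) ≈ -5.0626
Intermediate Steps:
Function('O')(l) = 0
Function('E')(A, L) = 0
Function('n')(z) = Add(-4, z)
Function('R')(d, o) = Pow(Add(d, Mul(Rational(-1, 199), Pow(Add(159, o), Rational(1, 2)))), -1) (Function('R')(d, o) = Pow(Add(d, Mul(Pow(Add(159, o), Rational(1, 2)), Rational(-1, 199))), -1) = Pow(Add(d, Mul(Rational(-1, 199), Pow(Add(159, o), Rational(1, 2)))), -1))
Pow(Function('R')(-5, Function('n')(Function('E')(-3, 2))), -1) = Pow(Mul(199, Pow(Add(Mul(-1, Pow(Add(159, Add(-4, 0)), Rational(1, 2))), Mul(199, -5)), -1)), -1) = Pow(Mul(199, Pow(Add(Mul(-1, Pow(Add(159, -4), Rational(1, 2))), -995), -1)), -1) = Pow(Mul(199, Pow(Add(Mul(-1, Pow(155, Rational(1, 2))), -995), -1)), -1) = Pow(Mul(199, Pow(Add(-995, Mul(-1, Pow(155, Rational(1, 2)))), -1)), -1) = Add(-5, Mul(Rational(-1, 199), Pow(155, Rational(1, 2))))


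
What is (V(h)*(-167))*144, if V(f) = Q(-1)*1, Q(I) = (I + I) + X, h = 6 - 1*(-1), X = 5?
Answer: -72144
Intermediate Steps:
h = 7 (h = 6 + 1 = 7)
Q(I) = 5 + 2*I (Q(I) = (I + I) + 5 = 2*I + 5 = 5 + 2*I)
V(f) = 3 (V(f) = (5 + 2*(-1))*1 = (5 - 2)*1 = 3*1 = 3)
(V(h)*(-167))*144 = (3*(-167))*144 = -501*144 = -72144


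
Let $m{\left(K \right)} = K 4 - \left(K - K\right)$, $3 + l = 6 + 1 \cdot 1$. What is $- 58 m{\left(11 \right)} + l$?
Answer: $-2548$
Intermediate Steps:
$l = 4$ ($l = -3 + \left(6 + 1 \cdot 1\right) = -3 + \left(6 + 1\right) = -3 + 7 = 4$)
$m{\left(K \right)} = 4 K$ ($m{\left(K \right)} = 4 K - 0 = 4 K + 0 = 4 K$)
$- 58 m{\left(11 \right)} + l = - 58 \cdot 4 \cdot 11 + 4 = \left(-58\right) 44 + 4 = -2552 + 4 = -2548$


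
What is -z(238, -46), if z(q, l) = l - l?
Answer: 0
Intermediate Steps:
z(q, l) = 0
-z(238, -46) = -1*0 = 0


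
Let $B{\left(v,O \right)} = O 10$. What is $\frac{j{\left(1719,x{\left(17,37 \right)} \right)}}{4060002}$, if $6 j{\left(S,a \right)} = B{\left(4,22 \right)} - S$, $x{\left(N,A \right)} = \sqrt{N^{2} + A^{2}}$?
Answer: $- \frac{1499}{24360012} \approx -6.1535 \cdot 10^{-5}$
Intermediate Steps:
$B{\left(v,O \right)} = 10 O$
$x{\left(N,A \right)} = \sqrt{A^{2} + N^{2}}$
$j{\left(S,a \right)} = \frac{110}{3} - \frac{S}{6}$ ($j{\left(S,a \right)} = \frac{10 \cdot 22 - S}{6} = \frac{220 - S}{6} = \frac{110}{3} - \frac{S}{6}$)
$\frac{j{\left(1719,x{\left(17,37 \right)} \right)}}{4060002} = \frac{\frac{110}{3} - \frac{573}{2}}{4060002} = \left(\frac{110}{3} - \frac{573}{2}\right) \frac{1}{4060002} = \left(- \frac{1499}{6}\right) \frac{1}{4060002} = - \frac{1499}{24360012}$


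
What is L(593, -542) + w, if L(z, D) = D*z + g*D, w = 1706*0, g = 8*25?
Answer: -429806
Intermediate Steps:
g = 200
w = 0
L(z, D) = 200*D + D*z (L(z, D) = D*z + 200*D = 200*D + D*z)
L(593, -542) + w = -542*(200 + 593) + 0 = -542*793 + 0 = -429806 + 0 = -429806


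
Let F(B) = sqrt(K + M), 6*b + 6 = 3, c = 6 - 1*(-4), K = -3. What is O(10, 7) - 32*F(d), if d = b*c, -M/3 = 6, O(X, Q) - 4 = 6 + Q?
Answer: 17 - 32*I*sqrt(21) ≈ 17.0 - 146.64*I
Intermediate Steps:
c = 10 (c = 6 + 4 = 10)
O(X, Q) = 10 + Q (O(X, Q) = 4 + (6 + Q) = 10 + Q)
b = -1/2 (b = -1 + (1/6)*3 = -1 + 1/2 = -1/2 ≈ -0.50000)
M = -18 (M = -3*6 = -18)
d = -5 (d = -1/2*10 = -5)
F(B) = I*sqrt(21) (F(B) = sqrt(-3 - 18) = sqrt(-21) = I*sqrt(21))
O(10, 7) - 32*F(d) = (10 + 7) - 32*I*sqrt(21) = 17 - 32*I*sqrt(21)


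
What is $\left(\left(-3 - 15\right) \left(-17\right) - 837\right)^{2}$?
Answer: $281961$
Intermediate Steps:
$\left(\left(-3 - 15\right) \left(-17\right) - 837\right)^{2} = \left(\left(-18\right) \left(-17\right) - 837\right)^{2} = \left(306 - 837\right)^{2} = \left(-531\right)^{2} = 281961$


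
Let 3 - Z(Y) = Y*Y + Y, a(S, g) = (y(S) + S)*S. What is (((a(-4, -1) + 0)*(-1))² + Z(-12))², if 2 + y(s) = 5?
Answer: 12769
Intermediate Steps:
y(s) = 3 (y(s) = -2 + 5 = 3)
a(S, g) = S*(3 + S) (a(S, g) = (3 + S)*S = S*(3 + S))
Z(Y) = 3 - Y - Y² (Z(Y) = 3 - (Y*Y + Y) = 3 - (Y² + Y) = 3 - (Y + Y²) = 3 + (-Y - Y²) = 3 - Y - Y²)
(((a(-4, -1) + 0)*(-1))² + Z(-12))² = (((-4*(3 - 4) + 0)*(-1))² + (3 - 1*(-12) - 1*(-12)²))² = (((-4*(-1) + 0)*(-1))² + (3 + 12 - 1*144))² = (((4 + 0)*(-1))² + (3 + 12 - 144))² = ((4*(-1))² - 129)² = ((-4)² - 129)² = (16 - 129)² = (-113)² = 12769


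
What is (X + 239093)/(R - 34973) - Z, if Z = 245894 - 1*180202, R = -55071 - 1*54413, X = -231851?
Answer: -9489676486/144457 ≈ -65692.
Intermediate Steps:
R = -109484 (R = -55071 - 54413 = -109484)
Z = 65692 (Z = 245894 - 180202 = 65692)
(X + 239093)/(R - 34973) - Z = (-231851 + 239093)/(-109484 - 34973) - 1*65692 = 7242/(-144457) - 65692 = 7242*(-1/144457) - 65692 = -7242/144457 - 65692 = -9489676486/144457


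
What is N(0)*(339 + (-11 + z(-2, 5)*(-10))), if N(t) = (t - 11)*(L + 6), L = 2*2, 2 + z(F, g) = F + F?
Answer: -42680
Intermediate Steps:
z(F, g) = -2 + 2*F (z(F, g) = -2 + (F + F) = -2 + 2*F)
L = 4
N(t) = -110 + 10*t (N(t) = (t - 11)*(4 + 6) = (-11 + t)*10 = -110 + 10*t)
N(0)*(339 + (-11 + z(-2, 5)*(-10))) = (-110 + 10*0)*(339 + (-11 + (-2 + 2*(-2))*(-10))) = (-110 + 0)*(339 + (-11 + (-2 - 4)*(-10))) = -110*(339 + (-11 - 6*(-10))) = -110*(339 + (-11 + 60)) = -110*(339 + 49) = -110*388 = -42680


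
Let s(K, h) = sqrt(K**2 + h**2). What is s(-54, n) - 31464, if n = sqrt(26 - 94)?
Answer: -31464 + 4*sqrt(178) ≈ -31411.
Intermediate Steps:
n = 2*I*sqrt(17) (n = sqrt(-68) = 2*I*sqrt(17) ≈ 8.2462*I)
s(-54, n) - 31464 = sqrt((-54)**2 + (2*I*sqrt(17))**2) - 31464 = sqrt(2916 - 68) - 31464 = sqrt(2848) - 31464 = 4*sqrt(178) - 31464 = -31464 + 4*sqrt(178)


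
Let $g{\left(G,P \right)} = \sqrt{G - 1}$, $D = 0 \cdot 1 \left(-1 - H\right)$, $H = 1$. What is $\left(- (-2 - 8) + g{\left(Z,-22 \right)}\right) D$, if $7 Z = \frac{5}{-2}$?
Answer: $0$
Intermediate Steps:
$Z = - \frac{5}{14}$ ($Z = \frac{5 \frac{1}{-2}}{7} = \frac{5 \left(- \frac{1}{2}\right)}{7} = \frac{1}{7} \left(- \frac{5}{2}\right) = - \frac{5}{14} \approx -0.35714$)
$D = 0$ ($D = 0 \cdot 1 \left(-1 - 1\right) = 0 \left(-1 - 1\right) = 0 \left(-2\right) = 0$)
$g{\left(G,P \right)} = \sqrt{-1 + G}$
$\left(- (-2 - 8) + g{\left(Z,-22 \right)}\right) D = \left(- (-2 - 8) + \sqrt{-1 - \frac{5}{14}}\right) 0 = \left(\left(-1\right) \left(-10\right) + \sqrt{- \frac{19}{14}}\right) 0 = \left(10 + \frac{i \sqrt{266}}{14}\right) 0 = 0$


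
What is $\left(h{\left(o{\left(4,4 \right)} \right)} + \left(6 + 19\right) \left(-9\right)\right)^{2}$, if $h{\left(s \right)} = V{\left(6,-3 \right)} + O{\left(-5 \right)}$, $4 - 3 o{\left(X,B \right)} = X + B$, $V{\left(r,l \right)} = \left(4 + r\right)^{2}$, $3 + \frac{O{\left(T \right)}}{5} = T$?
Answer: $27225$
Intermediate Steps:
$O{\left(T \right)} = -15 + 5 T$
$o{\left(X,B \right)} = \frac{4}{3} - \frac{B}{3} - \frac{X}{3}$ ($o{\left(X,B \right)} = \frac{4}{3} - \frac{X + B}{3} = \frac{4}{3} - \frac{B + X}{3} = \frac{4}{3} - \left(\frac{B}{3} + \frac{X}{3}\right) = \frac{4}{3} - \frac{B}{3} - \frac{X}{3}$)
$h{\left(s \right)} = 60$ ($h{\left(s \right)} = \left(4 + 6\right)^{2} + \left(-15 + 5 \left(-5\right)\right) = 10^{2} - 40 = 100 - 40 = 60$)
$\left(h{\left(o{\left(4,4 \right)} \right)} + \left(6 + 19\right) \left(-9\right)\right)^{2} = \left(60 + \left(6 + 19\right) \left(-9\right)\right)^{2} = \left(60 + 25 \left(-9\right)\right)^{2} = \left(60 - 225\right)^{2} = \left(-165\right)^{2} = 27225$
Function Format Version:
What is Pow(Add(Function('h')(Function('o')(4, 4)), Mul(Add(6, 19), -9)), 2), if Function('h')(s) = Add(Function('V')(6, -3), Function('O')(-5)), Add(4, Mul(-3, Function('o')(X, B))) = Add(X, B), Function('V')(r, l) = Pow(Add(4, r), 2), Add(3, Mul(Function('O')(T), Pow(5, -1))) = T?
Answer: 27225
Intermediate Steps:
Function('O')(T) = Add(-15, Mul(5, T))
Function('o')(X, B) = Add(Rational(4, 3), Mul(Rational(-1, 3), B), Mul(Rational(-1, 3), X)) (Function('o')(X, B) = Add(Rational(4, 3), Mul(Rational(-1, 3), Add(X, B))) = Add(Rational(4, 3), Mul(Rational(-1, 3), Add(B, X))) = Add(Rational(4, 3), Add(Mul(Rational(-1, 3), B), Mul(Rational(-1, 3), X))) = Add(Rational(4, 3), Mul(Rational(-1, 3), B), Mul(Rational(-1, 3), X)))
Function('h')(s) = 60 (Function('h')(s) = Add(Pow(Add(4, 6), 2), Add(-15, Mul(5, -5))) = Add(Pow(10, 2), Add(-15, -25)) = Add(100, -40) = 60)
Pow(Add(Function('h')(Function('o')(4, 4)), Mul(Add(6, 19), -9)), 2) = Pow(Add(60, Mul(Add(6, 19), -9)), 2) = Pow(Add(60, Mul(25, -9)), 2) = Pow(Add(60, -225), 2) = Pow(-165, 2) = 27225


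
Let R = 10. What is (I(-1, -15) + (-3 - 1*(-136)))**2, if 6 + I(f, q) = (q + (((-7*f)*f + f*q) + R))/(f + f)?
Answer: 63001/4 ≈ 15750.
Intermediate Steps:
I(f, q) = -6 + (10 + q - 7*f**2 + f*q)/(2*f) (I(f, q) = -6 + (q + (((-7*f)*f + f*q) + 10))/(f + f) = -6 + (q + ((-7*f**2 + f*q) + 10))/((2*f)) = -6 + (q + (10 - 7*f**2 + f*q))*(1/(2*f)) = -6 + (10 + q - 7*f**2 + f*q)*(1/(2*f)) = -6 + (10 + q - 7*f**2 + f*q)/(2*f))
(I(-1, -15) + (-3 - 1*(-136)))**2 = ((1/2)*(10 - 15 - 1*(-1)*(12 - 1*(-15) + 7*(-1)))/(-1) + (-3 - 1*(-136)))**2 = ((1/2)*(-1)*(10 - 15 - 1*(-1)*(12 + 15 - 7)) + (-3 + 136))**2 = ((1/2)*(-1)*(10 - 15 - 1*(-1)*20) + 133)**2 = ((1/2)*(-1)*(10 - 15 + 20) + 133)**2 = ((1/2)*(-1)*15 + 133)**2 = (-15/2 + 133)**2 = (251/2)**2 = 63001/4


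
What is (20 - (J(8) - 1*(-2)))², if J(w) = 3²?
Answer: 81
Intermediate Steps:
J(w) = 9
(20 - (J(8) - 1*(-2)))² = (20 - (9 - 1*(-2)))² = (20 - (9 + 2))² = (20 - 1*11)² = (20 - 11)² = 9² = 81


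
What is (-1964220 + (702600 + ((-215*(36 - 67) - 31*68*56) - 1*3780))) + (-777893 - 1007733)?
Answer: -3162409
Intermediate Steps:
(-1964220 + (702600 + ((-215*(36 - 67) - 31*68*56) - 1*3780))) + (-777893 - 1007733) = (-1964220 + (702600 + ((-215*(-31) - 2108*56) - 3780))) - 1785626 = (-1964220 + (702600 + ((6665 - 118048) - 3780))) - 1785626 = (-1964220 + (702600 + (-111383 - 3780))) - 1785626 = (-1964220 + (702600 - 115163)) - 1785626 = (-1964220 + 587437) - 1785626 = -1376783 - 1785626 = -3162409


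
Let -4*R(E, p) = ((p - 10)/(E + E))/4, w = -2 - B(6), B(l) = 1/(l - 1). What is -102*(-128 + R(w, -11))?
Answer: 2303211/176 ≈ 13086.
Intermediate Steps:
B(l) = 1/(-1 + l)
w = -11/5 (w = -2 - 1/(-1 + 6) = -2 - 1/5 = -2 - 1*⅕ = -2 - ⅕ = -11/5 ≈ -2.2000)
R(E, p) = -(-10 + p)/(32*E) (R(E, p) = -(p - 10)/(E + E)/(4*4) = -(-10 + p)/((2*E))/(4*4) = -(-10 + p)*(1/(2*E))/(4*4) = -(-10 + p)/(2*E)/(4*4) = -(-10 + p)/(32*E))
-102*(-128 + R(w, -11)) = -102*(-128 + (10 - 1*(-11))/(32*(-11/5))) = -102*(-128 + (1/32)*(-5/11)*(10 + 11)) = -102*(-128 + (1/32)*(-5/11)*21) = -102*(-128 - 105/352) = -102*(-45161/352) = 2303211/176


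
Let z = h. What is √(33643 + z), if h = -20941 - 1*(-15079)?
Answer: √27781 ≈ 166.68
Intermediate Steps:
h = -5862 (h = -20941 + 15079 = -5862)
z = -5862
√(33643 + z) = √(33643 - 5862) = √27781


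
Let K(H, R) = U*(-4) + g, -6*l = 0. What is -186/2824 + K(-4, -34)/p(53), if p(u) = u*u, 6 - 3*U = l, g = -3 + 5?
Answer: -269709/3966308 ≈ -0.068000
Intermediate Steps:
g = 2
l = 0 (l = -⅙*0 = 0)
U = 2 (U = 2 - ⅓*0 = 2 + 0 = 2)
p(u) = u²
K(H, R) = -6 (K(H, R) = 2*(-4) + 2 = -8 + 2 = -6)
-186/2824 + K(-4, -34)/p(53) = -186/2824 - 6/(53²) = -186*1/2824 - 6/2809 = -93/1412 - 6*1/2809 = -93/1412 - 6/2809 = -269709/3966308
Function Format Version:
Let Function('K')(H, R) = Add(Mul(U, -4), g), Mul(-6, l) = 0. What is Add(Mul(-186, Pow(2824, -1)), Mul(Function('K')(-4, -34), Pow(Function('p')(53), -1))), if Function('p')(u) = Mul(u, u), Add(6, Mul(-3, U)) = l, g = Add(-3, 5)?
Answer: Rational(-269709, 3966308) ≈ -0.068000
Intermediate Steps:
g = 2
l = 0 (l = Mul(Rational(-1, 6), 0) = 0)
U = 2 (U = Add(2, Mul(Rational(-1, 3), 0)) = Add(2, 0) = 2)
Function('p')(u) = Pow(u, 2)
Function('K')(H, R) = -6 (Function('K')(H, R) = Add(Mul(2, -4), 2) = Add(-8, 2) = -6)
Add(Mul(-186, Pow(2824, -1)), Mul(Function('K')(-4, -34), Pow(Function('p')(53), -1))) = Add(Mul(-186, Pow(2824, -1)), Mul(-6, Pow(Pow(53, 2), -1))) = Add(Mul(-186, Rational(1, 2824)), Mul(-6, Pow(2809, -1))) = Add(Rational(-93, 1412), Mul(-6, Rational(1, 2809))) = Add(Rational(-93, 1412), Rational(-6, 2809)) = Rational(-269709, 3966308)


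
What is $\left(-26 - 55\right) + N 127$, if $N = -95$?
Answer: $-12146$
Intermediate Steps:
$\left(-26 - 55\right) + N 127 = \left(-26 - 55\right) - 12065 = -81 - 12065 = -12146$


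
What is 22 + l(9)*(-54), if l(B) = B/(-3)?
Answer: 184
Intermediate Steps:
l(B) = -B/3 (l(B) = B*(-⅓) = -B/3)
22 + l(9)*(-54) = 22 - ⅓*9*(-54) = 22 - 3*(-54) = 22 + 162 = 184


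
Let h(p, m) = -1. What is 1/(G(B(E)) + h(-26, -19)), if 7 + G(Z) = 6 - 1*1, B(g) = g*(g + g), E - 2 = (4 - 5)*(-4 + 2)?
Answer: -⅓ ≈ -0.33333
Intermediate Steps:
E = 4 (E = 2 + (4 - 5)*(-4 + 2) = 2 - 1*(-2) = 2 + 2 = 4)
B(g) = 2*g² (B(g) = g*(2*g) = 2*g²)
G(Z) = -2 (G(Z) = -7 + (6 - 1*1) = -7 + (6 - 1) = -7 + 5 = -2)
1/(G(B(E)) + h(-26, -19)) = 1/(-2 - 1) = 1/(-3) = -⅓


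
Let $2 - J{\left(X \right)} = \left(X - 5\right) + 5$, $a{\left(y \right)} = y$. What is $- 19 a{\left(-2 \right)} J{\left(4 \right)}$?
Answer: $-76$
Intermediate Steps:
$J{\left(X \right)} = 2 - X$ ($J{\left(X \right)} = 2 - \left(\left(X - 5\right) + 5\right) = 2 - \left(\left(-5 + X\right) + 5\right) = 2 - X$)
$- 19 a{\left(-2 \right)} J{\left(4 \right)} = \left(-19\right) \left(-2\right) \left(2 - 4\right) = 38 \left(2 - 4\right) = 38 \left(-2\right) = -76$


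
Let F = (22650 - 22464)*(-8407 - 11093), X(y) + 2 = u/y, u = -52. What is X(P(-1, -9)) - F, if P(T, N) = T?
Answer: 3627050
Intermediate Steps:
X(y) = -2 - 52/y
F = -3627000 (F = 186*(-19500) = -3627000)
X(P(-1, -9)) - F = (-2 - 52/(-1)) - 1*(-3627000) = (-2 - 52*(-1)) + 3627000 = (-2 + 52) + 3627000 = 50 + 3627000 = 3627050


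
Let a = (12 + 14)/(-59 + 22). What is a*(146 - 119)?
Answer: -702/37 ≈ -18.973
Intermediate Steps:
a = -26/37 (a = 26/(-37) = 26*(-1/37) = -26/37 ≈ -0.70270)
a*(146 - 119) = -26*(146 - 119)/37 = -26/37*27 = -702/37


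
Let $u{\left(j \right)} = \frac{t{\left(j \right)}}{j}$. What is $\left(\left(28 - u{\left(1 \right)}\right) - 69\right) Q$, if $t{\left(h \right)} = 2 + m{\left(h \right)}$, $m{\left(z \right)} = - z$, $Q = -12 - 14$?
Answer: $1092$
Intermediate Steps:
$Q = -26$
$t{\left(h \right)} = 2 - h$
$u{\left(j \right)} = \frac{2 - j}{j}$
$\left(\left(28 - u{\left(1 \right)}\right) - 69\right) Q = \left(\left(28 - \frac{2 - 1}{1}\right) - 69\right) \left(-26\right) = \left(\left(28 - 1 \left(2 - 1\right)\right) - 69\right) \left(-26\right) = \left(\left(28 - 1 \cdot 1\right) - 69\right) \left(-26\right) = \left(\left(28 - 1\right) - 69\right) \left(-26\right) = \left(27 - 69\right) \left(-26\right) = \left(-42\right) \left(-26\right) = 1092$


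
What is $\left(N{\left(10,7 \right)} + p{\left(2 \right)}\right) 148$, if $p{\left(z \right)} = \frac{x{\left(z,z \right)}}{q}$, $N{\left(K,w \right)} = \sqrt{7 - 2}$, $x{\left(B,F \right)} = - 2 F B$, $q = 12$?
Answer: $- \frac{296}{3} + 148 \sqrt{5} \approx 232.27$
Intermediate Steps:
$x{\left(B,F \right)} = - 2 B F$
$N{\left(K,w \right)} = \sqrt{5}$
$p{\left(z \right)} = - \frac{z^{2}}{6}$ ($p{\left(z \right)} = \frac{\left(-2\right) z z}{12} = - 2 z^{2} \cdot \frac{1}{12} = - \frac{z^{2}}{6}$)
$\left(N{\left(10,7 \right)} + p{\left(2 \right)}\right) 148 = \left(\sqrt{5} - \frac{2^{2}}{6}\right) 148 = \left(\sqrt{5} - \frac{2}{3}\right) 148 = \left(- \frac{2}{3} + \sqrt{5}\right) 148 = - \frac{296}{3} + 148 \sqrt{5}$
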